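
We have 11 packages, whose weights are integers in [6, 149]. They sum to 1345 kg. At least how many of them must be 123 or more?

1

If only k of them are at least 123, the other 11 − k are at most 122, so the total is at most k·149 + (11 − k)·122.
This must reach 1345, so k·149 + (11 − k)·122 ≥ 1345, giving k ≥ 1.
Exactly 1 works: 1 value at 149 and 10 at 122 total 1369; lower one of the high values by 24 (still ≥ 123) to hit 1345.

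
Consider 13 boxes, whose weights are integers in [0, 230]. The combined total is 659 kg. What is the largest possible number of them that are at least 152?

With k values at 152 or above and the rest at least 0, the sum is at least 0 + 152k.
Since the sum is 659, we need 152k ≤ 659, i.e. k ≤ 4.
k = 4 is achieved by 4 values at 152 and 9 at 0, total 608; add 51 to one value (staying below 152) to reach 659.

4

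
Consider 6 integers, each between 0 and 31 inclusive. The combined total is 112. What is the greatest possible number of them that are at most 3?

2

Each value at 3 or below falls at least 31 − 3 = 28 short of the ceiling 31.
The ceiling total is 6 × 31 = 186, and we need 112, so at most ⌊(186 − 112)/28⌋ = 2 can be that low.
k = 2 is achieved by 2 values at 3 and 4 at 31, total 130; lower one of the 31's by 18 (still > 3) to reach 112.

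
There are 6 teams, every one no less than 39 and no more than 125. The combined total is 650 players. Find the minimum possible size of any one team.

39

Minimizing one value means maximizing the remaining 5.
The other 5 can take up 5 × 125 = 625 ≥ 650 − 39, so one team can sit at its floor of 39.
Achievable: one at 39 and the other 5 totalling 611, which fits since 5 × 39 ≤ 611 ≤ 5 × 125.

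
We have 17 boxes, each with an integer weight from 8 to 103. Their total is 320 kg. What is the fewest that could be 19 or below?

Let j be the number exceeding 19. Then the total is ≥ 20·j + 8·(17 − j) = 136 + 12j.
So 12j ≤ 184 and j ≤ 15; hence at least 17 − 15 = 2 are ≤ 19.
Exactly 2 works: 2 values at 8 and 15 at 20 total 316; raise one of the low values by 4 (still ≤ 19) to hit 320.

2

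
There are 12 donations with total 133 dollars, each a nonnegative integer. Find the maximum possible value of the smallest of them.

If every one of the 12 were at least 12, the total would be at least 12 × 12 = 144 > 133.
Taking 11 copies of 11 and 1 copy of 12 gives exactly 133, so 11 is attained.

11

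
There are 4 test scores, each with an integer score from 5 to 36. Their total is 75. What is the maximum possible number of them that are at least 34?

With k values at 34 or above and the rest at least 5, the sum is at least 20 + 29k.
Since the sum is 75, we need 29k ≤ 55, i.e. k ≤ 1.
k = 1 is achieved by 1 value at 34 and 3 at 5, total 49; add 26 to one value (staying below 34) to reach 75.

1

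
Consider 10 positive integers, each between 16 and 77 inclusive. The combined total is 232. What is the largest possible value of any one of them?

To make one integer as large as possible, make the other 9 as small as possible.
The other 9 contribute at least 9 × 16 = 144, leaving at most 232 − 144 = 88.
But each integer is capped at 77, so the maximum is 77.
Achievable: one at 77 and the other 9 totalling 155, which fits since 9 × 16 ≤ 155 ≤ 9 × 77.

77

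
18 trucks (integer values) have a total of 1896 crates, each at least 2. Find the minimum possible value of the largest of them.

106

Some value must be at least ⌈1896/18⌉ = 106, since 18 × 105 = 1890 < 1896.
Taking 12 copies of 105 and 6 copies of 106 gives exactly 1896, so 106 is attained.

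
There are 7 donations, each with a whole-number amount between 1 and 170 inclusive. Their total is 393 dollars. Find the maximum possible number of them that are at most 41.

Suppose k of them are at most 41. Those contribute at most 41 each and the rest at most 170 each.
So the total is at most 41k + 170(7 − k) = 1190 − 129k. This must still be ≥ 393, so k ≤ 6.
k = 6 is achieved by 6 values at 41 and 1 at 170, total 416; lower one of the 170's by 23 (still > 41) to reach 393.

6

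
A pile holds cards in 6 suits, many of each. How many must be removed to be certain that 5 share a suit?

25

In the worst case you draw 4 of each of the 6 suits: 6 × 4 = 24.
One more forces 5 of some suit, so 24 + 1 = 25.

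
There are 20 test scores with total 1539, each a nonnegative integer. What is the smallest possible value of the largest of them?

77

Some value must be at least ⌈1539/20⌉ = 77, since 20 × 76 = 1520 < 1539.
Taking 1 copy of 76 and 19 copies of 77 gives exactly 1539, so 77 is attained.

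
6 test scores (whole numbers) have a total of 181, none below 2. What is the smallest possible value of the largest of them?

The 6 values sum to 181, so their maximum is at least ⌈181/6⌉ = 31.
Taking 5 copies of 30 and 1 copy of 31 gives exactly 181, so 31 is attained.

31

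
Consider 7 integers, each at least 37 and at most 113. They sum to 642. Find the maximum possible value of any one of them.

To make one integer as large as possible, make the other 6 as small as possible.
The other 6 contribute at least 6 × 37 = 222, leaving at most 642 − 222 = 420.
But each integer is capped at 113, so the maximum is 113.
Achievable: one at 113 and the other 6 totalling 529, which fits since 6 × 37 ≤ 529 ≤ 6 × 113.

113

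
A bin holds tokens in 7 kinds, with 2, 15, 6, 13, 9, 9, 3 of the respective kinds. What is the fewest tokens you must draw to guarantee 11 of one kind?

50

In the worst case you take as many as possible of each kind without reaching 11: 2 + 10 + 6 + 10 + 9 + 9 + 3 = 49.
The next one must give 11 of some kind, so 49 + 1 = 50.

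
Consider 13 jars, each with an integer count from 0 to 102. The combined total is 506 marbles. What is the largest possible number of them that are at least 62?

8

With k values at 62 or above and the rest at least 0, the sum is at least 0 + 62k.
Since the sum is 506, we need 62k ≤ 506, i.e. k ≤ 8.
k = 8 is achieved by 8 values at 62 and 5 at 0, total 496; add 10 to one value (staying below 62) to reach 506.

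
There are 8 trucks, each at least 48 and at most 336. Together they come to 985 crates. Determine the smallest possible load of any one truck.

48

Minimizing one value means maximizing the remaining 7.
The other 7 can take up 7 × 336 = 2352 ≥ 985 − 48, so one truck can sit at its floor of 48.
Achievable: one at 48 and the other 7 totalling 937, which fits since 7 × 48 ≤ 937 ≤ 7 × 336.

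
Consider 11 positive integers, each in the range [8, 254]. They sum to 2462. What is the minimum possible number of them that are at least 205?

5

If only k of them are at least 205, the other 11 − k are at most 204, so the total is at most k·254 + (11 − k)·204.
This must reach 2462, so k·254 + (11 − k)·204 ≥ 2462, giving k ≥ 5.
Exactly 5 works: 5 values at 254 and 6 at 204 total 2494; lower one of the high values by 32 (still ≥ 205) to hit 2462.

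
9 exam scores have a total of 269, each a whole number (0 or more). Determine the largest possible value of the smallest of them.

The 9 values sum to 269, so their minimum is at most ⌊269/9⌋ = 29.
Achievable: 1 of them at 29 and 8 at 30 total 269.

29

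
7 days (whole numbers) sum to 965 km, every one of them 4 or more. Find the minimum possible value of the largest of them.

The average is 965/7 > 137, so not all 7 can be 137 or less; the largest is ≥ 138.
Achievable: 6 of them at 138 and 1 at 137 total 965.

138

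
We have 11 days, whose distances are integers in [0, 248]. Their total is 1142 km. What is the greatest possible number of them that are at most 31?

Each value at 31 or below falls at least 248 − 31 = 217 short of the ceiling 248.
The ceiling total is 11 × 248 = 2728, and we need 1142, so at most ⌊(2728 − 1142)/217⌋ = 7 can be that low.
k = 7 is achieved by 7 values at 31 and 4 at 248, total 1209; lower one of the 248's by 67 (still > 31) to reach 1142.

7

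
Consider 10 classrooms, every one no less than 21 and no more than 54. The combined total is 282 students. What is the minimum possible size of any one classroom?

21

To make one classroom as small as possible, make the other 9 as large as possible.
The other 9 can take up 9 × 54 = 486 ≥ 282 − 21, so one classroom can sit at its floor of 21.
Achievable: one at 21 and the other 9 totalling 261, which fits since 9 × 21 ≤ 261 ≤ 9 × 54.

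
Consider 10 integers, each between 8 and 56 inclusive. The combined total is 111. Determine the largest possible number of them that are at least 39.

1

If k of the values are ≥ 39, the total is ≥ 39k + 8(10 − k).
Setting 39k + 8(10 − k) ≤ 111 gives 31k ≤ 31, so k ≤ 1.
k = 1 is achieved by 1 value at 39 and 9 at 8, total 111.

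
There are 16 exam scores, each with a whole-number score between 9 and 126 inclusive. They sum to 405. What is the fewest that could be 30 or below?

5

If only k of them are at most 30, the other 16 − k are at least 31, so the total is at least (16 − k)·31 + k·9.
This is ≤ 405, so (16 − k)·31 + 9k ≤ 405, which gives k ≥ 5.
Exactly 5 works: 5 values at 9 and 11 at 31 total 386; raise one of the low values by 19 (still ≤ 30) to hit 405.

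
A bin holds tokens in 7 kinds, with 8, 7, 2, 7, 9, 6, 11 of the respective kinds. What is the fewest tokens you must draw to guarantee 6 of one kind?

33

In the worst case you take as many as possible of each kind without reaching 6: 5 + 5 + 2 + 5 + 5 + 5 + 5 = 32.
The next one must give 6 of some kind, so 32 + 1 = 33.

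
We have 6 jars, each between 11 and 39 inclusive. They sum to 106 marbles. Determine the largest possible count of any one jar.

To make one jar as large as possible, make the other 5 as small as possible.
The other 5 contribute at least 5 × 11 = 55, leaving at most 106 − 55 = 51.
But each jar is capped at 39, so the maximum is 39.
Achievable: one at 39 and the other 5 totalling 67, which fits since 5 × 11 ≤ 67 ≤ 5 × 39.

39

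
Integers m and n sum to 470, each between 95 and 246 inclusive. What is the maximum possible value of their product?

55225

For a fixed sum, the product mn is largest when m and n are as close as possible.
Taking m = 235 and n = 235 (both in [95, 246]) gives mn = 55225.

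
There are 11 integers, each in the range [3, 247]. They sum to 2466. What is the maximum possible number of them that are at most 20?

Each value at 20 or below falls at least 247 − 20 = 227 short of the ceiling 247.
The ceiling total is 11 × 247 = 2717, and we need 2466, so at most ⌊(2717 − 2466)/227⌋ = 1 can be that low.
k = 1 is achieved by 1 value at 20 and 10 at 247, total 2490; lower one of the 247's by 24 (still > 20) to reach 2466.

1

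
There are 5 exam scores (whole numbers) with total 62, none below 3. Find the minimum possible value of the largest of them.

Some value must be at least ⌈62/5⌉ = 13, since 5 × 12 = 60 < 62.
Achievable: 2 of them at 13 and 3 at 12 total 62.

13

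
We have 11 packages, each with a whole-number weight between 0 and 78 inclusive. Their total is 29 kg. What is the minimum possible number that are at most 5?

7

Each value above 5 is at least 6, contributing at least 6 − 0 = 6 above the floor 0.
The sum exceeds the floor total 0 by 29, so at most ⌊29/6⌋ = 4 exceed 5, and at least 7 are ≤ 5.
Exactly 7 works: 7 values at 0 and 4 at 6 total 24; raise one of the low values by 5 (still ≤ 5) to hit 29.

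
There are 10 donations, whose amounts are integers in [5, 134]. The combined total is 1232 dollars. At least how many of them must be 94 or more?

Each value short of 94 is at most 93, costing at least 134 − 93 = 41 against the maximum total of 1340.
We can afford to lose at most 1340 − 1232 = 108, so at most ⌊108/41⌋ = 2 fall short, and at least 8 are ≥ 94.
Exactly 8 works: 8 values at 134 and 2 at 93 total 1258; lower one of the high values by 26 (still ≥ 94) to hit 1232.

8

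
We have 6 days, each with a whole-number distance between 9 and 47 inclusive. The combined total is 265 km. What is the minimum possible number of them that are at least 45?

1

Each value short of 45 is at most 44, costing at least 47 − 44 = 3 against the maximum total of 282.
We can afford to lose at most 282 − 265 = 17, so at most ⌊17/3⌋ = 5 fall short, and at least 1 are ≥ 45.
Exactly 1 works: 1 value at 47 and 5 at 44 total 267; lower one of the high values by 2 (still ≥ 45) to hit 265.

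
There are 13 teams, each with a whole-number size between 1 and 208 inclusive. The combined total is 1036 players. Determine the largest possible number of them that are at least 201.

With k values at 201 or above and the rest at least 1, the sum is at least 13 + 200k.
Since the sum is 1036, we need 200k ≤ 1023, i.e. k ≤ 5.
k = 5 is achieved by 5 values at 201 and 8 at 1, total 1013; add 23 to one value (staying below 201) to reach 1036.

5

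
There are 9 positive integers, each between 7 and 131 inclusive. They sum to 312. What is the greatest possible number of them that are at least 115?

With k values at 115 or above and the rest at least 7, the sum is at least 63 + 108k.
Since the sum is 312, we need 108k ≤ 249, i.e. k ≤ 2.
k = 2 is achieved by 2 values at 115 and 7 at 7, total 279; add 33 to one value (staying below 115) to reach 312.

2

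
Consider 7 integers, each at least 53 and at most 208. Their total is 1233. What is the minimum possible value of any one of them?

53

To make one integer as small as possible, make the other 6 as large as possible.
The other 6 can take up 6 × 208 = 1248 ≥ 1233 − 53, so one integer can sit at its floor of 53.
Achievable: one at 53 and the other 6 totalling 1180, which fits since 6 × 53 ≤ 1180 ≤ 6 × 208.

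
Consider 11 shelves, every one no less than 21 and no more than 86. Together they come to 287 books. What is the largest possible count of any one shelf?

To make one shelf as large as possible, make the other 10 as small as possible.
The other 10 contribute at least 10 × 21 = 210, leaving at most 287 − 210 = 77.
Since 77 ≤ 86, this is achievable: one at 77 and 10 at 21.

77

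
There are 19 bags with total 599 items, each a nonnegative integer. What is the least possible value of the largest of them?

32

If every one of the 19 were at most 31, the total would be at most 19 × 31 = 589 < 599.
Taking 9 copies of 31 and 10 copies of 32 gives exactly 599, so 32 is attained.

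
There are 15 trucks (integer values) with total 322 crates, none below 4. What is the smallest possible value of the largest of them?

The average is 322/15 > 21, so not all 15 can be 21 or less; the largest is ≥ 22.
Achievable: 7 of them at 22 and 8 at 21 total 322.

22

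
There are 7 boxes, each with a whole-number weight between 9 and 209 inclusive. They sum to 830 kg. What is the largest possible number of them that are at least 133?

If k of the values are ≥ 133, the total is ≥ 133k + 9(7 − k).
Setting 133k + 9(7 − k) ≤ 830 gives 124k ≤ 767, so k ≤ 6.
k = 6 is achieved by 6 values at 133 and 1 at 9, total 807; add 23 to one value (staying below 133) to reach 830.

6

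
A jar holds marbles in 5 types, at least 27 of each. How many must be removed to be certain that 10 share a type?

You could draw 9 of every type without reaching 10 of any — 45 in all.
One more forces 10 of some type, so 45 + 1 = 46.

46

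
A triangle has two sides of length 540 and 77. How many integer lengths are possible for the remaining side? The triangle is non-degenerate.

153

The triangle inequality gives |540 − 77| < c < 540 + 77, i.e. 463 < c < 617.
So c can be any integer from 464 to 616: 153 values.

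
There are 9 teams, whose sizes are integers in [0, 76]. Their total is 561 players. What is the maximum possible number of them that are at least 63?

Suppose k of them are at least 63. Those contribute at least 63 each and the other 9 − k at least 0 each.
So the total is at least 63k + 0(9 − k) = 0 + 63k. This must be ≤ 561, giving k ≤ 8.
k = 8 is achieved by 8 values at 63 and 1 at 0, total 504; add 57 to one value (staying below 63) to reach 561.

8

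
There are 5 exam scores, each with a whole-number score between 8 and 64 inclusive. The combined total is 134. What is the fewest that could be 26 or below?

1

Let j be the number exceeding 26. Then the total is ≥ 27·j + 8·(5 − j) = 40 + 19j.
So 19j ≤ 94 and j ≤ 4; hence at least 5 − 4 = 1 are ≤ 26.
Exactly 1 works: 1 value at 8 and 4 at 27 total 116; raise one of the low values by 18 (still ≤ 26) to hit 134.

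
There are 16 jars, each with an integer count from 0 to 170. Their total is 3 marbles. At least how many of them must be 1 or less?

15

Each value above 1 is at least 2, contributing at least 2 − 0 = 2 above the floor 0.
The sum exceeds the floor total 0 by 3, so at most ⌊3/2⌋ = 1 exceed 1, and at least 15 are ≤ 1.
Exactly 15 works: 15 values at 0 and 1 at 2 total 2; raise one of the low values by 1 (still ≤ 1) to hit 3.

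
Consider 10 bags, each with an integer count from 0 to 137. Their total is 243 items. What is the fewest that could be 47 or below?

Each value above 47 is at least 48, contributing at least 48 − 0 = 48 above the floor 0.
The sum exceeds the floor total 0 by 243, so at most ⌊243/48⌋ = 5 exceed 47, and at least 5 are ≤ 47.
Exactly 5 works: 5 values at 0 and 5 at 48 total 240; raise one of the low values by 3 (still ≤ 47) to hit 243.

5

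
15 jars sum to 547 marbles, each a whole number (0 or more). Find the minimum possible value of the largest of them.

37

The average is 547/15 > 36, so not all 15 can be 36 or less; the largest is ≥ 37.
Equality holds with 7 values of 37 and 8 values of 36.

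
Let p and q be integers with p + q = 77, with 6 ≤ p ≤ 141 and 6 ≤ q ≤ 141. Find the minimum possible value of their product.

426

Since p + q is fixed, pushing one of them to its bound minimizes the product.
At the endpoint p = 6, q = 77 − 6 = 71, so pq = 6 × 71 = 426.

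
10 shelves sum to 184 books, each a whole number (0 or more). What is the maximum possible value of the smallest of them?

The average is 184/10 < 19, so some value is ≤ 18.
Taking 6 copies of 18 and 4 copies of 19 gives exactly 184, so 18 is attained.

18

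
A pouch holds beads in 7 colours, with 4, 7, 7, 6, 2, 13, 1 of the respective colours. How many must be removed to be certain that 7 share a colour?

In the worst case you take as many as possible of each colour without reaching 7: 4 + 6 + 6 + 6 + 2 + 6 + 1 = 31.
The next one must give 7 of some colour, so 31 + 1 = 32.

32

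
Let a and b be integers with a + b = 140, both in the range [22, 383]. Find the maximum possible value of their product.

With a + b fixed, ab peaks when the two are closest together.
Taking a = 70 and b = 70 (both in [22, 383]) gives ab = 4900.

4900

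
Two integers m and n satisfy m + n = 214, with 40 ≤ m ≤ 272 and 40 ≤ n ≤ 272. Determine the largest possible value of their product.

11449

For a fixed sum, the product mn is largest when m and n are as close as possible.
Taking m = 107 and n = 107 (both in [40, 272]) gives mn = 11449.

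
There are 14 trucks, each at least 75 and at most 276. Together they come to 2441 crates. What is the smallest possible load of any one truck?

75

To make one truck as small as possible, make the other 13 as large as possible.
The other 13 can take up 13 × 276 = 3588 ≥ 2441 − 75, so one truck can sit at its floor of 75.
Achievable: one at 75 and the other 13 totalling 2366, which fits since 13 × 75 ≤ 2366 ≤ 13 × 276.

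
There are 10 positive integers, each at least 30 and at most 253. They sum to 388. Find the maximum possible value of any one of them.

Maximizing one value means minimizing the remaining 9.
The other 9 contribute at least 9 × 30 = 270, leaving at most 388 − 270 = 118.
Since 118 ≤ 253, this is achievable: one at 118 and 9 at 30.

118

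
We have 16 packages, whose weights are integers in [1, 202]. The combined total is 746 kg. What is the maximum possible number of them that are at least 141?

5

Suppose k of them are at least 141. Those contribute at least 141 each and the other 16 − k at least 1 each.
So the total is at least 141k + 1(16 − k) = 16 + 140k. This must be ≤ 746, giving k ≤ 5.
k = 5 is achieved by 5 values at 141 and 11 at 1, total 716; add 30 to one value (staying below 141) to reach 746.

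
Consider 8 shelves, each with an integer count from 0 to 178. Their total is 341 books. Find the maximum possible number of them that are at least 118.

2

Suppose k of them are at least 118. Those contribute at least 118 each and the other 8 − k at least 0 each.
So the total is at least 118k + 0(8 − k) = 0 + 118k. This must be ≤ 341, giving k ≤ 2.
k = 2 is achieved by 2 values at 118 and 6 at 0, total 236; add 105 to one value (staying below 118) to reach 341.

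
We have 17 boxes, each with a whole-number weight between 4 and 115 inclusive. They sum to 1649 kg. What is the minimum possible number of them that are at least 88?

7

If only k of them are at least 88, the other 17 − k are at most 87, so the total is at most k·115 + (17 − k)·87.
This must reach 1649, so k·115 + (17 − k)·87 ≥ 1649, giving k ≥ 7.
Exactly 7 works: 7 values at 115 and 10 at 87 total 1675; lower one of the high values by 26 (still ≥ 88) to hit 1649.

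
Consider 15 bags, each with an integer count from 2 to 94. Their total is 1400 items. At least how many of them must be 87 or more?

Suppose at most 15 − j of them reach 87; then j values are ≤ 86 and the rest ≤ 94.
The total is then ≤ 86·j + 94·(15 − j) = 1410 − 8j. For this to be ≥ 1400 we need j ≤ 1, so at least 15 − 1 = 14 must reach 87.
Exactly 14 works: 14 values at 94 and 1 at 86 total 1402; lower one of the high values by 2 (still ≥ 87) to hit 1400.

14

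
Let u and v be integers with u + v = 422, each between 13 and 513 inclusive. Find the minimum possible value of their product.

For a fixed sum, uv is smallest when u and v are as far apart as possible.
At the endpoint u = 13, v = 422 − 13 = 409, so uv = 13 × 409 = 5317.

5317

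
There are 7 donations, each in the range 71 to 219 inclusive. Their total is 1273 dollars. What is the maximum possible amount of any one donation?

219

Maximizing one value means minimizing the remaining 6.
The other 6 contribute at least 6 × 71 = 426, leaving at most 1273 − 426 = 847.
But each donation is capped at 219, so the maximum is 219.
Achievable: one at 219 and the other 6 totalling 1054, which fits since 6 × 71 ≤ 1054 ≤ 6 × 219.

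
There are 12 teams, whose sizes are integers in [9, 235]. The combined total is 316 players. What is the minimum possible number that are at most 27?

Let j be the number exceeding 27. Then the total is ≥ 28·j + 9·(12 − j) = 108 + 19j.
So 19j ≤ 208 and j ≤ 10; hence at least 12 − 10 = 2 are ≤ 27.
Exactly 2 works: 2 values at 9 and 10 at 28 total 298; raise one of the low values by 18 (still ≤ 27) to hit 316.

2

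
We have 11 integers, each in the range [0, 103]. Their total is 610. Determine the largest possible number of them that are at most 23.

6

Suppose k of them are at most 23. Those contribute at most 23 each and the rest at most 103 each.
So the total is at most 23k + 103(11 − k) = 1133 − 80k. This must still be ≥ 610, so k ≤ 6.
k = 6 is achieved by 6 values at 23 and 5 at 103, total 653; lower one of the 103's by 43 (still > 23) to reach 610.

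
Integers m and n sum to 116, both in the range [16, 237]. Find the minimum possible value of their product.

1600

mn = m(116 − m) is concave in m, so over [16, 100] it is minimized at an endpoint.
At the endpoint m = 16, n = 116 − 16 = 100, so mn = 16 × 100 = 1600.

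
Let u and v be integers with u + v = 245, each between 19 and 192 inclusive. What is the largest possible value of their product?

15006

uv = u(245 − u) is maximized when u is as near 245/2 as the bounds allow.
Taking u = 122 and v = 123 (both in [19, 192]) gives uv = 15006.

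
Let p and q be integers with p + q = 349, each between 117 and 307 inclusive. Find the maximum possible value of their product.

For a fixed sum, the product pq is largest when p and q are as close as possible.
Taking p = 174 and q = 175 (both in [117, 307]) gives pq = 30450.

30450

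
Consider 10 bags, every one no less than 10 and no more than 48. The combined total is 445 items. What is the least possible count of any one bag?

13

Minimizing one value means maximizing the remaining 9.
The other 9 contribute at most 9 × 48 = 432, leaving at least 445 − 432 = 13.
Since 13 ≥ 10, this is achievable: one at 13 and 9 at 48.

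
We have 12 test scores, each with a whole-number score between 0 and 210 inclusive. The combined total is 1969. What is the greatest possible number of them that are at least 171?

11

Suppose k of them are at least 171. Those contribute at least 171 each and the other 12 − k at least 0 each.
So the total is at least 171k + 0(12 − k) = 0 + 171k. This must be ≤ 1969, giving k ≤ 11.
k = 11 is achieved by 11 values at 171 and 1 at 0, total 1881; add 88 to one value (staying below 171) to reach 1969.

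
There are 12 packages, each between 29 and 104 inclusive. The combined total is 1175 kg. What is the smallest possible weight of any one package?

31

Minimizing one value means maximizing the remaining 11.
The other 11 contribute at most 11 × 104 = 1144, leaving at least 1175 − 1144 = 31.
Since 31 ≥ 29, this is achievable: one at 31 and 11 at 104.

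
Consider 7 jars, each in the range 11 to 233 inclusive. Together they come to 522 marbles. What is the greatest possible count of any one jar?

233

Maximizing one value means minimizing the remaining 6.
The other 6 contribute at least 6 × 11 = 66, leaving at most 522 − 66 = 456.
But each jar is capped at 233, so the maximum is 233.
Achievable: one at 233 and the other 6 totalling 289, which fits since 6 × 11 ≤ 289 ≤ 6 × 233.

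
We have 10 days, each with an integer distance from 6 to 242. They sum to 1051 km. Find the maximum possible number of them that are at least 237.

4

With k values at 237 or above and the rest at least 6, the sum is at least 60 + 231k.
Since the sum is 1051, we need 231k ≤ 991, i.e. k ≤ 4.
k = 4 is achieved by 4 values at 237 and 6 at 6, total 984; add 67 to one value (staying below 237) to reach 1051.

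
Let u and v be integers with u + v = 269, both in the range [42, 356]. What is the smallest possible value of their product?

9534

For a fixed sum, uv is smallest when u and v are as far apart as possible.
The extreme feasible split is u = 42, v = 227, giving uv = 9534.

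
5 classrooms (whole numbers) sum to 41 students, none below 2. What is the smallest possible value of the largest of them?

The average is 41/5 > 8, so not all 5 can be 8 or less; the largest is ≥ 9.
Equality holds with 1 value of 9 and 4 values of 8.

9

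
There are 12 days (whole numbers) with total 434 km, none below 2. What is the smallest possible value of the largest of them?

Some value must be at least ⌈434/12⌉ = 37, since 12 × 36 = 432 < 434.
Taking 10 copies of 36 and 2 copies of 37 gives exactly 434, so 37 is attained.

37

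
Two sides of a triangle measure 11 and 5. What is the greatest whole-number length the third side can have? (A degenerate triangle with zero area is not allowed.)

15

The third side must be less than 11 + 5 = 16.
The largest integer below 16 is 15.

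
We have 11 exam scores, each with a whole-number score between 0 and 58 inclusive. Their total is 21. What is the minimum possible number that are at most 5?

If only k of them are at most 5, the other 11 − k are at least 6, so the total is at least (11 − k)·6 + k·0.
This is ≤ 21, so (11 − k)·6 + 0k ≤ 21, which gives k ≥ 8.
Exactly 8 works: 8 values at 0 and 3 at 6 total 18; raise one of the low values by 3 (still ≤ 5) to hit 21.

8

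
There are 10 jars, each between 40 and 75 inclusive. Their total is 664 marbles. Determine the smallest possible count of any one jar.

Minimizing one value means maximizing the remaining 9.
The other 9 can take up 9 × 75 = 675 ≥ 664 − 40, so one jar can sit at its floor of 40.
Achievable: one at 40 and the other 9 totalling 624, which fits since 9 × 40 ≤ 624 ≤ 9 × 75.

40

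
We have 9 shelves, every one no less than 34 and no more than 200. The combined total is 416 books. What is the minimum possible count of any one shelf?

Minimizing one value means maximizing the remaining 8.
The other 8 can take up 8 × 200 = 1600 ≥ 416 − 34, so one shelf can sit at its floor of 34.
Achievable: one at 34 and the other 8 totalling 382, which fits since 8 × 34 ≤ 382 ≤ 8 × 200.

34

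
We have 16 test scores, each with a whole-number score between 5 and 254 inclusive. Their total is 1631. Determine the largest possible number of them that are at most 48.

11

Suppose k of them are at most 48. Those contribute at most 48 each and the rest at most 254 each.
So the total is at most 48k + 254(16 − k) = 4064 − 206k. This must still be ≥ 1631, so k ≤ 11.
k = 11 is achieved by 11 values at 48 and 5 at 254, total 1798; lower one of the 254's by 167 (still > 48) to reach 1631.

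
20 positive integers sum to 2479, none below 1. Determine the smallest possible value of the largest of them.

124

The 20 values sum to 2479, so their maximum is at least ⌈2479/20⌉ = 124.
Achievable: 19 of them at 124 and 1 at 123 total 2479.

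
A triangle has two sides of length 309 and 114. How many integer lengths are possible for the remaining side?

227

The triangle inequality gives |309 − 114| < c < 309 + 114, i.e. 195 < c < 423.
So c can be any integer from 196 to 422: 227 values.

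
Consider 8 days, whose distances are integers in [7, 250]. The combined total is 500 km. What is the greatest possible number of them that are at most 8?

6

Suppose k of them are at most 8. Those contribute at most 8 each and the rest at most 250 each.
So the total is at most 8k + 250(8 − k) = 2000 − 242k. This must still be ≥ 500, so k ≤ 6.
k = 6 is achieved by 6 values at 8 and 2 at 250, total 548; lower one of the 250's by 48 (still > 8) to reach 500.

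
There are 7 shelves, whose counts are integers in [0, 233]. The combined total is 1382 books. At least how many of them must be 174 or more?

3

Each value short of 174 is at most 173, costing at least 233 − 173 = 60 against the maximum total of 1631.
We can afford to lose at most 1631 − 1382 = 249, so at most ⌊249/60⌋ = 4 fall short, and at least 3 are ≥ 174.
Exactly 3 works: 3 values at 233 and 4 at 173 total 1391; lower one of the high values by 9 (still ≥ 174) to hit 1382.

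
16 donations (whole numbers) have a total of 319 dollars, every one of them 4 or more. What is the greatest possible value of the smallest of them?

19

The average is 319/16 < 20, so some value is ≤ 19.
Equality holds with 1 value of 19 and 15 values of 20.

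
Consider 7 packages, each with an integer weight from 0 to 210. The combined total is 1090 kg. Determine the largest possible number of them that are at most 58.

2

Suppose k of them are at most 58. Those contribute at most 58 each and the rest at most 210 each.
So the total is at most 58k + 210(7 − k) = 1470 − 152k. This must still be ≥ 1090, so k ≤ 2.
k = 2 is achieved by 2 values at 58 and 5 at 210, total 1166; lower one of the 210's by 76 (still > 58) to reach 1090.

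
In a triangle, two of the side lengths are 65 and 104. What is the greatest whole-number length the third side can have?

168

The third side must be less than 65 + 104 = 169.
The largest integer below 169 is 168.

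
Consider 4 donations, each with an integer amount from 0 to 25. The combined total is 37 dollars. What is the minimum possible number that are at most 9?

1

If only k of them are at most 9, the other 4 − k are at least 10, so the total is at least (4 − k)·10 + k·0.
This is ≤ 37, so (4 − k)·10 + 0k ≤ 37, which gives k ≥ 1.
Exactly 1 works: 1 value at 0 and 3 at 10 total 30; raise one of the low values by 7 (still ≤ 9) to hit 37.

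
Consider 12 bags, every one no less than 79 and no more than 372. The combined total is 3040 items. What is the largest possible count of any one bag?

372

To make one bag as large as possible, make the other 11 as small as possible.
The other 11 contribute at least 11 × 79 = 869, leaving at most 3040 − 869 = 2171.
But each bag is capped at 372, so the maximum is 372.
Achievable: one at 372 and the other 11 totalling 2668, which fits since 11 × 79 ≤ 2668 ≤ 11 × 372.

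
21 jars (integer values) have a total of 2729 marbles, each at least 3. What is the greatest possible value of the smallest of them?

If every one of the 21 were at least 130, the total would be at least 21 × 130 = 2730 > 2729.
Achievable: 1 of them at 129 and 20 at 130 total 2729.

129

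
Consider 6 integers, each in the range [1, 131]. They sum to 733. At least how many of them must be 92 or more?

5

Suppose at most 6 − j of them reach 92; then j values are ≤ 91 and the rest ≤ 131.
The total is then ≤ 91·j + 131·(6 − j) = 786 − 40j. For this to be ≥ 733 we need j ≤ 1, so at least 6 − 1 = 5 must reach 92.
Exactly 5 works: 5 values at 131 and 1 at 91 total 746; lower one of the high values by 13 (still ≥ 92) to hit 733.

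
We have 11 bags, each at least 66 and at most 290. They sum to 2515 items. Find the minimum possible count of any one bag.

66

Minimizing one value means maximizing the remaining 10.
The other 10 can take up 10 × 290 = 2900 ≥ 2515 − 66, so one bag can sit at its floor of 66.
Achievable: one at 66 and the other 10 totalling 2449, which fits since 10 × 66 ≤ 2449 ≤ 10 × 290.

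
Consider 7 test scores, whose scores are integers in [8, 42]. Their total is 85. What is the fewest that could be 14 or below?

3

Let j be the number exceeding 14. Then the total is ≥ 15·j + 8·(7 − j) = 56 + 7j.
So 7j ≤ 29 and j ≤ 4; hence at least 7 − 4 = 3 are ≤ 14.
Exactly 3 works: 3 values at 8 and 4 at 15 total 84; raise one of the low values by 1 (still ≤ 14) to hit 85.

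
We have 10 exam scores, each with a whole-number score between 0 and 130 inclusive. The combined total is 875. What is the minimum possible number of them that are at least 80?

Suppose at most 10 − j of them reach 80; then j values are ≤ 79 and the rest ≤ 130.
The total is then ≤ 79·j + 130·(10 − j) = 1300 − 51j. For this to be ≥ 875 we need j ≤ 8, so at least 10 − 8 = 2 must reach 80.
Exactly 2 works: 2 values at 130 and 8 at 79 total 892; lower one of the high values by 17 (still ≥ 80) to hit 875.

2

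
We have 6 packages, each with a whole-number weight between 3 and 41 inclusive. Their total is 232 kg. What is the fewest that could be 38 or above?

Each value short of 38 is at most 37, costing at least 41 − 37 = 4 against the maximum total of 246.
We can afford to lose at most 246 − 232 = 14, so at most ⌊14/4⌋ = 3 fall short, and at least 3 are ≥ 38.
Exactly 3 works: 3 values at 41 and 3 at 37 total 234; lower one of the high values by 2 (still ≥ 38) to hit 232.

3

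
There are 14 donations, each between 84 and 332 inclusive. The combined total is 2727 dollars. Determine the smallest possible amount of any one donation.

84

Minimizing one value means maximizing the remaining 13.
The other 13 can take up 13 × 332 = 4316 ≥ 2727 − 84, so one donation can sit at its floor of 84.
Achievable: one at 84 and the other 13 totalling 2643, which fits since 13 × 84 ≤ 2643 ≤ 13 × 332.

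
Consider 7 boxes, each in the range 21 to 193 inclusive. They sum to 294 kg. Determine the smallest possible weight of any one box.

21

Minimizing one value means maximizing the remaining 6.
The other 6 can take up 6 × 193 = 1158 ≥ 294 − 21, so one box can sit at its floor of 21.
Achievable: one at 21 and the other 6 totalling 273, which fits since 6 × 21 ≤ 273 ≤ 6 × 193.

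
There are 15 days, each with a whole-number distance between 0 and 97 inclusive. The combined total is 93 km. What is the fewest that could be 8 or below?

5

If only k of them are at most 8, the other 15 − k are at least 9, so the total is at least (15 − k)·9 + k·0.
This is ≤ 93, so (15 − k)·9 + 0k ≤ 93, which gives k ≥ 5.
Exactly 5 works: 5 values at 0 and 10 at 9 total 90; raise one of the low values by 3 (still ≤ 8) to hit 93.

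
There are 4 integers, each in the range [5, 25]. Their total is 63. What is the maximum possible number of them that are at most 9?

Suppose k of them are at most 9. Those contribute at most 9 each and the rest at most 25 each.
So the total is at most 9k + 25(4 − k) = 100 − 16k. This must still be ≥ 63, so k ≤ 2.
k = 2 is achieved by 2 values at 9 and 2 at 25, total 68; lower one of the 25's by 5 (still > 9) to reach 63.

2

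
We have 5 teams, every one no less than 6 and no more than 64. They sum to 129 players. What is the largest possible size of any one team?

64

To make one team as large as possible, make the other 4 as small as possible.
The other 4 contribute at least 4 × 6 = 24, leaving at most 129 − 24 = 105.
But each team is capped at 64, so the maximum is 64.
Achievable: one at 64 and the other 4 totalling 65, which fits since 4 × 6 ≤ 65 ≤ 4 × 64.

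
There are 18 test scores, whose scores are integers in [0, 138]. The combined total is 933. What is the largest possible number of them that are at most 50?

Suppose k of them are at most 50. Those contribute at most 50 each and the rest at most 138 each.
So the total is at most 50k + 138(18 − k) = 2484 − 88k. This must still be ≥ 933, so k ≤ 17.
k = 17 is achieved by 17 values at 50 and 1 at 138, total 988; lower one of the 138's by 55 (still > 50) to reach 933.

17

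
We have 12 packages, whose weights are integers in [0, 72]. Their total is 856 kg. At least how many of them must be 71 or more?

8

If only k of them are at least 71, the other 12 − k are at most 70, so the total is at most k·72 + (12 − k)·70.
This must reach 856, so k·72 + (12 − k)·70 ≥ 856, giving k ≥ 8.
Exactly 8 works: 8 values at 72 and 4 at 70 total 856.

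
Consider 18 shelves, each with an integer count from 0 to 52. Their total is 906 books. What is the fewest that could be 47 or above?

Suppose at most 18 − j of them reach 47; then j values are ≤ 46 and the rest ≤ 52.
The total is then ≤ 46·j + 52·(18 − j) = 936 − 6j. For this to be ≥ 906 we need j ≤ 5, so at least 18 − 5 = 13 must reach 47.
Exactly 13 works: 13 values at 52 and 5 at 46 total 906.

13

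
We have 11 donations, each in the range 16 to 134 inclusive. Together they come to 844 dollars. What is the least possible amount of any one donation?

To make one donation as small as possible, make the other 10 as large as possible.
The other 10 can take up 10 × 134 = 1340 ≥ 844 − 16, so one donation can sit at its floor of 16.
Achievable: one at 16 and the other 10 totalling 828, which fits since 10 × 16 ≤ 828 ≤ 10 × 134.

16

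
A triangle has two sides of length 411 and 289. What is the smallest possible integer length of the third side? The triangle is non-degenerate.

123

The third side must exceed |411 − 289| = 122.
The smallest integer above 122 is 123.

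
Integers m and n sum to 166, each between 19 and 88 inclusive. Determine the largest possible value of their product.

mn = m(166 − m) is maximized when m is as near 166/2 as the bounds allow.
Taking m = 83 and n = 83 (both in [19, 88]) gives mn = 6889.

6889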